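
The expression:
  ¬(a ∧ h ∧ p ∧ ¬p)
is always true.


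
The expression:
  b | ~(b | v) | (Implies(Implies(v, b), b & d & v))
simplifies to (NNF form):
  True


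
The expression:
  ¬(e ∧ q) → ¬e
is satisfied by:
  {q: True, e: False}
  {e: False, q: False}
  {e: True, q: True}


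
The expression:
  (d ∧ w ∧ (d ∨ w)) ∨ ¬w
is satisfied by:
  {d: True, w: False}
  {w: False, d: False}
  {w: True, d: True}


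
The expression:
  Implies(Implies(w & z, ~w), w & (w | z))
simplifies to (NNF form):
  w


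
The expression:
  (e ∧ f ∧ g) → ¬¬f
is always true.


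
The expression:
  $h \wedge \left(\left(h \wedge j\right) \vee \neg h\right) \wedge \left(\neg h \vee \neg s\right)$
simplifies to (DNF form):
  $h \wedge j \wedge \neg s$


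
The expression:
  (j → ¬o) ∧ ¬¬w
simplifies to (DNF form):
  (w ∧ ¬j) ∨ (w ∧ ¬o)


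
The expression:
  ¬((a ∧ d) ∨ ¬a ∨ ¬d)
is never true.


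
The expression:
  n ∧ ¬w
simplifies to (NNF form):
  n ∧ ¬w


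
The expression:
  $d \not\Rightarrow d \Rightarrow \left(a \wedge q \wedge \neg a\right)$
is always true.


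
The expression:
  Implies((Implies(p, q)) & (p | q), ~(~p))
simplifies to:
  p | ~q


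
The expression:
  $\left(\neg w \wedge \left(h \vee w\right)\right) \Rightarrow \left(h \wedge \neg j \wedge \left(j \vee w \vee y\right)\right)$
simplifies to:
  $w \vee \left(y \wedge \neg j\right) \vee \neg h$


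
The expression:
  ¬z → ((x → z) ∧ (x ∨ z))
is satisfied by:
  {z: True}


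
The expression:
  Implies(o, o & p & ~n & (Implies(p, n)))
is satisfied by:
  {o: False}


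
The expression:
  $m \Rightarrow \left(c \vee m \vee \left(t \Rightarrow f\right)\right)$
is always true.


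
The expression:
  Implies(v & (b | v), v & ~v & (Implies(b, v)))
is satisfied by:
  {v: False}


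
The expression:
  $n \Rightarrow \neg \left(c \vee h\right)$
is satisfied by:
  {c: False, n: False, h: False}
  {h: True, c: False, n: False}
  {c: True, h: False, n: False}
  {h: True, c: True, n: False}
  {n: True, h: False, c: False}


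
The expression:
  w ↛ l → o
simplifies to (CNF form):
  l ∨ o ∨ ¬w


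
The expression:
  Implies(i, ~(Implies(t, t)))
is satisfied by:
  {i: False}


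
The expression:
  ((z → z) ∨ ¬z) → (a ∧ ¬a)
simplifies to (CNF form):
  False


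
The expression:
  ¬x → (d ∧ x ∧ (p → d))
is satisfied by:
  {x: True}


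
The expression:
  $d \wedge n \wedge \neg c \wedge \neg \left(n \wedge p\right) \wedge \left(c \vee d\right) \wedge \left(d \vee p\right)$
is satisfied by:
  {d: True, n: True, p: False, c: False}


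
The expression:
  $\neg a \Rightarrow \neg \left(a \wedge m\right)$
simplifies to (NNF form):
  $\text{True}$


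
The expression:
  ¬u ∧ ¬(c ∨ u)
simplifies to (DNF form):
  ¬c ∧ ¬u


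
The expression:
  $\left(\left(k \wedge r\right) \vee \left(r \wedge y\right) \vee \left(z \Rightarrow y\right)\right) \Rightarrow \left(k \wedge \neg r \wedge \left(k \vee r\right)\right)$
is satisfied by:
  {k: True, z: True, y: False, r: False}
  {k: True, y: False, z: False, r: False}
  {k: True, z: True, y: True, r: False}
  {k: True, y: True, z: False, r: False}
  {z: True, r: False, y: False, k: False}
  {r: True, z: True, y: False, k: False}


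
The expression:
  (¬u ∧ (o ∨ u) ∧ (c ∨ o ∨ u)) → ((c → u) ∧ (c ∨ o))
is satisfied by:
  {u: True, o: False, c: False}
  {o: False, c: False, u: False}
  {u: True, c: True, o: False}
  {c: True, o: False, u: False}
  {u: True, o: True, c: False}
  {o: True, u: False, c: False}
  {u: True, c: True, o: True}


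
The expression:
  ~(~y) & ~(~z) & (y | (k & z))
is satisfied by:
  {z: True, y: True}


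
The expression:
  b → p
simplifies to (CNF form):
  p ∨ ¬b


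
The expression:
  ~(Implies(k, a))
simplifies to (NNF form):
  k & ~a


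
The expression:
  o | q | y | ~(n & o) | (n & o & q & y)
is always true.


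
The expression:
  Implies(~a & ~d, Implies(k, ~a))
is always true.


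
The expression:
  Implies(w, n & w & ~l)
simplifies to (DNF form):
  ~w | (n & ~l)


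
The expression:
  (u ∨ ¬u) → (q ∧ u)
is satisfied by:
  {u: True, q: True}


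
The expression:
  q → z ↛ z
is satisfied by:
  {q: False}


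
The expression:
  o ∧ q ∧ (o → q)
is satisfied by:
  {o: True, q: True}


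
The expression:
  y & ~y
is never true.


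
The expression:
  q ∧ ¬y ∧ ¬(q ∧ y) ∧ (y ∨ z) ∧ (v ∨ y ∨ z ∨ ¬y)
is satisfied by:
  {z: True, q: True, y: False}


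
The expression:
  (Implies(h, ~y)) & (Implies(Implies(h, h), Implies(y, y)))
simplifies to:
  ~h | ~y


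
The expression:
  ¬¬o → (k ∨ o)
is always true.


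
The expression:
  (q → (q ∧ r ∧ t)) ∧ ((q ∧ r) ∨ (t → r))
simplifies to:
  (r ∧ t) ∨ (¬q ∧ ¬t)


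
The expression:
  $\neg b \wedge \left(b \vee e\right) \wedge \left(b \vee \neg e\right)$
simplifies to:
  $\text{False}$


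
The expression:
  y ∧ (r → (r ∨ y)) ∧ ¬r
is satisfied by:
  {y: True, r: False}


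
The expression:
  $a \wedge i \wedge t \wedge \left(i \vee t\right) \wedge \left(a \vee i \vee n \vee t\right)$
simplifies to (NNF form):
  $a \wedge i \wedge t$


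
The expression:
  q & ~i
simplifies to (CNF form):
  q & ~i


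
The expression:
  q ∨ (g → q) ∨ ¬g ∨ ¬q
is always true.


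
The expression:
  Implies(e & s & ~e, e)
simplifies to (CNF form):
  True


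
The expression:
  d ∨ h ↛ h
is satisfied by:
  {d: True}


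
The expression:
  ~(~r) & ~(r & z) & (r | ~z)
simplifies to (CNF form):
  r & ~z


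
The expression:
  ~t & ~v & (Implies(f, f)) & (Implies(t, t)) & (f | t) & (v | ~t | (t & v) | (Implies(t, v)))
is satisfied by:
  {f: True, v: False, t: False}


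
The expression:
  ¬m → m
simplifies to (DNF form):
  m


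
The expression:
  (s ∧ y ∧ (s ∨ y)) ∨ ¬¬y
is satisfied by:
  {y: True}


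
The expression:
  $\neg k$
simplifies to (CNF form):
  $\neg k$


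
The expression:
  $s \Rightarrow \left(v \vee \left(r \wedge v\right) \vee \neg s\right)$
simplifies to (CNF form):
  $v \vee \neg s$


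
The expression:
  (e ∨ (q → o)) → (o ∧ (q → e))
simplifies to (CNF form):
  (o ∨ q) ∧ (o ∨ ¬e) ∧ (o ∨ ¬o) ∧ (e ∨ o ∨ q) ∧ (e ∨ o ∨ ¬e) ∧ (e ∨ o ∨ ¬o) ∧ (e ∨ q ∨ ¬q) ∧ (e ∨ ¬e ∨ ¬q) ∧ (e ∨ ¬o ∨ ¬q) ∧ (o ∨ q ∨ ¬q) ∧ (o ∨ ¬e ∨ ¬q) ∧ (o ∨ ¬o ∨ ¬q)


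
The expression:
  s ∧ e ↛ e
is never true.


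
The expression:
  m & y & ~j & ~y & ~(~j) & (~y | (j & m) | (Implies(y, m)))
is never true.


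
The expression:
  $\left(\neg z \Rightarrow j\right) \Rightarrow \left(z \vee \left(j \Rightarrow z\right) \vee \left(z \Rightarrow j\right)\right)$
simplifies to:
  $\text{True}$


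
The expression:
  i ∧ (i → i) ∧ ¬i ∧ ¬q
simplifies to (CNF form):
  False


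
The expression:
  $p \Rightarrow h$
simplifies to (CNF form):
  $h \vee \neg p$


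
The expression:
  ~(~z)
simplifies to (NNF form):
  z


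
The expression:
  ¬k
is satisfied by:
  {k: False}


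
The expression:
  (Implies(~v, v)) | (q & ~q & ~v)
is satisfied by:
  {v: True}


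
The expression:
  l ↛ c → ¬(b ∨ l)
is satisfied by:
  {c: True, l: False}
  {l: False, c: False}
  {l: True, c: True}


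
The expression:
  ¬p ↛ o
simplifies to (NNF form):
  o ∨ ¬p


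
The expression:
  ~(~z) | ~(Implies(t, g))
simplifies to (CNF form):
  (t | z) & (z | ~g)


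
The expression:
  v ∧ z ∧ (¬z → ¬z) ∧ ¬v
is never true.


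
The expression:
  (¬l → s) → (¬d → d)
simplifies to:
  d ∨ (¬l ∧ ¬s)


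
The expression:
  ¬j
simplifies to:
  ¬j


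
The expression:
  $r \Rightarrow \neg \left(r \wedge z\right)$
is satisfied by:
  {z: False, r: False}
  {r: True, z: False}
  {z: True, r: False}


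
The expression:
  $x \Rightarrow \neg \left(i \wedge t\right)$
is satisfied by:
  {t: False, x: False, i: False}
  {i: True, t: False, x: False}
  {x: True, t: False, i: False}
  {i: True, x: True, t: False}
  {t: True, i: False, x: False}
  {i: True, t: True, x: False}
  {x: True, t: True, i: False}


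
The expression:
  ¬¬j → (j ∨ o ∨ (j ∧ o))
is always true.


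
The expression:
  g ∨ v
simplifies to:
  g ∨ v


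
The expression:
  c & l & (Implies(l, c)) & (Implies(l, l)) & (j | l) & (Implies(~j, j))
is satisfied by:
  {c: True, j: True, l: True}


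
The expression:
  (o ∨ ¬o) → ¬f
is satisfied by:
  {f: False}


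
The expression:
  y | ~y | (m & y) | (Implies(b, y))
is always true.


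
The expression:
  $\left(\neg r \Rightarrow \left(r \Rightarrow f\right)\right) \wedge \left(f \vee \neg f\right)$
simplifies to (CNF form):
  $\text{True}$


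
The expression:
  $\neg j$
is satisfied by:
  {j: False}


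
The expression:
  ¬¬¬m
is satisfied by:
  {m: False}


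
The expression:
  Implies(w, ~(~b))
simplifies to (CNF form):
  b | ~w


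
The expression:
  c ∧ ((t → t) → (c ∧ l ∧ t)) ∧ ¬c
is never true.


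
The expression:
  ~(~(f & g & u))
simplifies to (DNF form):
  f & g & u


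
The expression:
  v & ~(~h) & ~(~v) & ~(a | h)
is never true.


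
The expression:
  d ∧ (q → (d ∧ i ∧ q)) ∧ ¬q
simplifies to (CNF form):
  d ∧ ¬q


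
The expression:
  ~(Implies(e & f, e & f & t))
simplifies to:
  e & f & ~t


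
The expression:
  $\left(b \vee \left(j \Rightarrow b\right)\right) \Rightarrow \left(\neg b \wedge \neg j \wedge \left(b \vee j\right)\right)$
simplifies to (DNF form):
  $j \wedge \neg b$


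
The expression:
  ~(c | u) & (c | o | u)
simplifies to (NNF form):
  o & ~c & ~u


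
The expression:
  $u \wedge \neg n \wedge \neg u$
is never true.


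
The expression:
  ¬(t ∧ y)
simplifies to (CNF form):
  ¬t ∨ ¬y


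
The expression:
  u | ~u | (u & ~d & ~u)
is always true.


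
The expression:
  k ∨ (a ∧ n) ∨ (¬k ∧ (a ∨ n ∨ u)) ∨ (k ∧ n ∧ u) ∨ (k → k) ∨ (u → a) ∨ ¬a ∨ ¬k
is always true.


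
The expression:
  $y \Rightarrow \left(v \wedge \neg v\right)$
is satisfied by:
  {y: False}


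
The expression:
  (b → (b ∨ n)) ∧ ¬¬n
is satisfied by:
  {n: True}


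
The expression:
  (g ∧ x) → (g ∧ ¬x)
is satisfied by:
  {g: False, x: False}
  {x: True, g: False}
  {g: True, x: False}


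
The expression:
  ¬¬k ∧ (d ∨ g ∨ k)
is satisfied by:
  {k: True}


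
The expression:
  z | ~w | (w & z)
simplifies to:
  z | ~w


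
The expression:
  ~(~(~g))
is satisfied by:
  {g: False}


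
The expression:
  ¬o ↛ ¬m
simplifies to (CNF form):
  m ∧ ¬o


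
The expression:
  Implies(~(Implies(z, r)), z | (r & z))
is always true.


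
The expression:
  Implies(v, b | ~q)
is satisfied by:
  {b: True, v: False, q: False}
  {v: False, q: False, b: False}
  {b: True, q: True, v: False}
  {q: True, v: False, b: False}
  {b: True, v: True, q: False}
  {v: True, b: False, q: False}
  {b: True, q: True, v: True}


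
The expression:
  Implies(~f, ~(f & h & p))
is always true.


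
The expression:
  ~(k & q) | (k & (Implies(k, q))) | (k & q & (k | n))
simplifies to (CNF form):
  True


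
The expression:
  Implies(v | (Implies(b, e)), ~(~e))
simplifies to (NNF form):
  e | (b & ~v)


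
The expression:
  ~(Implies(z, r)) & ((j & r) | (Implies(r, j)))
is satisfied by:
  {z: True, r: False}


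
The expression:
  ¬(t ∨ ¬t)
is never true.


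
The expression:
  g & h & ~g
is never true.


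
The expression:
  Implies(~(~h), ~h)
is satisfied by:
  {h: False}


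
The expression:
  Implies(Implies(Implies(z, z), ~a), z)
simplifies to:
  a | z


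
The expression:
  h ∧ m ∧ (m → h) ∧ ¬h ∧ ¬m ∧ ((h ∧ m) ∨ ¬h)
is never true.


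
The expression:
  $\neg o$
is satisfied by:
  {o: False}


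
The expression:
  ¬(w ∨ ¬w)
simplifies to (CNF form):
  False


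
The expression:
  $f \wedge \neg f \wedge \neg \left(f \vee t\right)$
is never true.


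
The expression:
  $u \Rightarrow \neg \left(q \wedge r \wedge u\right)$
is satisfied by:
  {u: False, q: False, r: False}
  {r: True, u: False, q: False}
  {q: True, u: False, r: False}
  {r: True, q: True, u: False}
  {u: True, r: False, q: False}
  {r: True, u: True, q: False}
  {q: True, u: True, r: False}


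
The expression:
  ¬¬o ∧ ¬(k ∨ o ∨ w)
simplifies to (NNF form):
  False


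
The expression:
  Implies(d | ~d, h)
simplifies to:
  h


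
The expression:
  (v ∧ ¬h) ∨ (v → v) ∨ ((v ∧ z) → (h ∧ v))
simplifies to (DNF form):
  True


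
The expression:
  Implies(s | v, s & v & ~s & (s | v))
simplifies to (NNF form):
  ~s & ~v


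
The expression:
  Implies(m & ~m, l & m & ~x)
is always true.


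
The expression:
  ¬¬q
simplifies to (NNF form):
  q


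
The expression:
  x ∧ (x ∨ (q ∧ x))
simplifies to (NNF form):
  x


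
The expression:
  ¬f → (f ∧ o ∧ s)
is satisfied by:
  {f: True}


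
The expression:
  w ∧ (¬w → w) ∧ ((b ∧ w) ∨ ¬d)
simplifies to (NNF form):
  w ∧ (b ∨ ¬d)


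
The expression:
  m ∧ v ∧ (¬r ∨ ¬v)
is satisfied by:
  {m: True, v: True, r: False}


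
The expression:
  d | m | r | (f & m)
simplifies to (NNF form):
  d | m | r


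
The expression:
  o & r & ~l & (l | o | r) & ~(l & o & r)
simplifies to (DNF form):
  o & r & ~l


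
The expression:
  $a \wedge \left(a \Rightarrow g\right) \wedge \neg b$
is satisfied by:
  {a: True, g: True, b: False}


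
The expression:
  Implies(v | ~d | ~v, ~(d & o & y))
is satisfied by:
  {o: False, d: False, y: False}
  {y: True, o: False, d: False}
  {d: True, o: False, y: False}
  {y: True, d: True, o: False}
  {o: True, y: False, d: False}
  {y: True, o: True, d: False}
  {d: True, o: True, y: False}


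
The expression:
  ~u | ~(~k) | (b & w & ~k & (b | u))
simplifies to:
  k | ~u | (b & w)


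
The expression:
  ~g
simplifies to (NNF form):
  ~g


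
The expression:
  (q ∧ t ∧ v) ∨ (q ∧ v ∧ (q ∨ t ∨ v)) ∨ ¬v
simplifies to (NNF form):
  q ∨ ¬v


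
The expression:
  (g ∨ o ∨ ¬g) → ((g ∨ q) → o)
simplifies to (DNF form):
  o ∨ (¬g ∧ ¬q)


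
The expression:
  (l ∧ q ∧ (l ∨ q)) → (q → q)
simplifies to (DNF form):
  True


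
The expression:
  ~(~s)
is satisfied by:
  {s: True}


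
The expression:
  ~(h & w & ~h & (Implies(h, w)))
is always true.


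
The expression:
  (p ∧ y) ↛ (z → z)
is never true.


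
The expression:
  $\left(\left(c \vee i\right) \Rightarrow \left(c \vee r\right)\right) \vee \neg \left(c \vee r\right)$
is always true.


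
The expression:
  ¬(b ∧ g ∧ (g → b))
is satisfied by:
  {g: False, b: False}
  {b: True, g: False}
  {g: True, b: False}


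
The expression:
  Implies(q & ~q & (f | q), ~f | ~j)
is always true.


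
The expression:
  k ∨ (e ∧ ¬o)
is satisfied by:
  {k: True, e: True, o: False}
  {k: True, o: False, e: False}
  {k: True, e: True, o: True}
  {k: True, o: True, e: False}
  {e: True, o: False, k: False}


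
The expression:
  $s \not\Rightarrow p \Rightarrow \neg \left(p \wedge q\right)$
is always true.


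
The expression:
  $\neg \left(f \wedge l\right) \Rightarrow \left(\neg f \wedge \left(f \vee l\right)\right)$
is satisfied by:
  {l: True}


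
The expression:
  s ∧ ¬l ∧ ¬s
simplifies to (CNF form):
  False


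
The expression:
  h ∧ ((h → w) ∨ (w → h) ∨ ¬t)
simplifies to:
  h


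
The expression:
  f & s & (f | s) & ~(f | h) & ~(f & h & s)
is never true.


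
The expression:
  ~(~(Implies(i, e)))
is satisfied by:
  {e: True, i: False}
  {i: False, e: False}
  {i: True, e: True}


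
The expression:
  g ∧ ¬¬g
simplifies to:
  g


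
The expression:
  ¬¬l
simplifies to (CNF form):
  l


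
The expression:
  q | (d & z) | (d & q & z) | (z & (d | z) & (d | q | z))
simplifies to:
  q | z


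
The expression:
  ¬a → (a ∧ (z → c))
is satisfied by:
  {a: True}


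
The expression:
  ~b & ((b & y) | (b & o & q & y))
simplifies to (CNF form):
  False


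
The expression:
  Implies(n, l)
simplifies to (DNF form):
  l | ~n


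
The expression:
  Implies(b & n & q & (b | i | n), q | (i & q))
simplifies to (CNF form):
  True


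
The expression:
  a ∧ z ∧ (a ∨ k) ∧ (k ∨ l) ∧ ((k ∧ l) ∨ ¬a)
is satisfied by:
  {k: True, z: True, a: True, l: True}


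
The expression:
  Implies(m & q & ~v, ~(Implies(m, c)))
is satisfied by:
  {v: True, m: False, c: False, q: False}
  {q: False, m: False, v: False, c: False}
  {q: True, v: True, m: False, c: False}
  {q: True, m: False, v: False, c: False}
  {c: True, v: True, q: False, m: False}
  {c: True, q: False, m: False, v: False}
  {c: True, q: True, v: True, m: False}
  {c: True, q: True, m: False, v: False}
  {v: True, m: True, c: False, q: False}
  {m: True, c: False, v: False, q: False}
  {q: True, m: True, v: True, c: False}
  {q: True, m: True, c: False, v: False}
  {v: True, m: True, c: True, q: False}
  {m: True, c: True, q: False, v: False}
  {q: True, m: True, c: True, v: True}


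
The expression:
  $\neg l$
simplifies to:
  $\neg l$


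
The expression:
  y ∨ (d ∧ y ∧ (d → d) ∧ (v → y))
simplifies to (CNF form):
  y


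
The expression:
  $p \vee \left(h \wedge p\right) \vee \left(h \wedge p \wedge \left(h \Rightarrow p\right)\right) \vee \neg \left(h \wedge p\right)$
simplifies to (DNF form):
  $\text{True}$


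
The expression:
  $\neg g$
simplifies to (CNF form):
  $\neg g$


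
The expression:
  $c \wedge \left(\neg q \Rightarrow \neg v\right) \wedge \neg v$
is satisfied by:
  {c: True, v: False}


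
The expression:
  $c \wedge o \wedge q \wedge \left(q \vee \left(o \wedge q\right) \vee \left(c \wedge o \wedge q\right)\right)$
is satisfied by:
  {c: True, o: True, q: True}


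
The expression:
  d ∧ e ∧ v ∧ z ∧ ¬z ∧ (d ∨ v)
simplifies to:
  False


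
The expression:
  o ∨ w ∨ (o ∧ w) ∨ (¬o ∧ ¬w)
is always true.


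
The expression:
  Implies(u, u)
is always true.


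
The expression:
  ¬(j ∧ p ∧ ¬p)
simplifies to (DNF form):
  True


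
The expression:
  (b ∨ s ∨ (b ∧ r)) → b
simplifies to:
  b ∨ ¬s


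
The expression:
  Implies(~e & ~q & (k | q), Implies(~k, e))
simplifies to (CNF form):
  True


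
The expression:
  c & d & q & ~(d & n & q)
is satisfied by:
  {c: True, d: True, q: True, n: False}


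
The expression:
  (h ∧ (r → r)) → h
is always true.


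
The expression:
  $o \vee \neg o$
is always true.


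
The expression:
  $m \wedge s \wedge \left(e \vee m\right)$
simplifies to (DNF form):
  $m \wedge s$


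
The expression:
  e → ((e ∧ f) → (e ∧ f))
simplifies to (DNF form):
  True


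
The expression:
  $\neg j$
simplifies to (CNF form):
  $\neg j$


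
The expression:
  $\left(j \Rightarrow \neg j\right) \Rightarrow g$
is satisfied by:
  {g: True, j: True}
  {g: True, j: False}
  {j: True, g: False}


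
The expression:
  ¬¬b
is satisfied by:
  {b: True}


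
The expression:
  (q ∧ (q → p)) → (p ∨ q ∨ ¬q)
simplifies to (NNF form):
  True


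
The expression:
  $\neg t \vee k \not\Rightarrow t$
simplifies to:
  $\neg t$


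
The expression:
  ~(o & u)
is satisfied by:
  {u: False, o: False}
  {o: True, u: False}
  {u: True, o: False}


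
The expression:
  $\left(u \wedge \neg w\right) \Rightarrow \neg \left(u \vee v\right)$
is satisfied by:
  {w: True, u: False}
  {u: False, w: False}
  {u: True, w: True}


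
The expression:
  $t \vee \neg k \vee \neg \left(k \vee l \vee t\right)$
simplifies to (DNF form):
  $t \vee \neg k$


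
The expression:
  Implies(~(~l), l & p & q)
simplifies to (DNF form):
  ~l | (p & q)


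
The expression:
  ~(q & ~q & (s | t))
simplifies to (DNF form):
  True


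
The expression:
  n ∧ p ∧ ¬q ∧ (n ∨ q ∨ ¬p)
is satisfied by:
  {p: True, n: True, q: False}


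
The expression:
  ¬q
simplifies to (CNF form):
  ¬q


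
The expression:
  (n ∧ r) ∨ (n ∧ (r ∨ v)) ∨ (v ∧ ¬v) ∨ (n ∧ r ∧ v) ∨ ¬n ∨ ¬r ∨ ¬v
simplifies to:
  True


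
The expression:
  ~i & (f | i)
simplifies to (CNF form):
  f & ~i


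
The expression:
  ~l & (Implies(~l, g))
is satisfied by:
  {g: True, l: False}


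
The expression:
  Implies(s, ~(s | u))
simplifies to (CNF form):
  ~s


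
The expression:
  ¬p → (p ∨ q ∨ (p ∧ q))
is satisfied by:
  {q: True, p: True}
  {q: True, p: False}
  {p: True, q: False}


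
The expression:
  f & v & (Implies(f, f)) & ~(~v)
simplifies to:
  f & v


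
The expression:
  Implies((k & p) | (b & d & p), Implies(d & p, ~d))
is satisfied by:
  {k: False, p: False, d: False, b: False}
  {b: True, k: False, p: False, d: False}
  {k: True, b: False, p: False, d: False}
  {b: True, k: True, p: False, d: False}
  {d: True, b: False, k: False, p: False}
  {b: True, d: True, k: False, p: False}
  {d: True, k: True, b: False, p: False}
  {b: True, d: True, k: True, p: False}
  {p: True, d: False, k: False, b: False}
  {p: True, b: True, d: False, k: False}
  {p: True, k: True, d: False, b: False}
  {b: True, p: True, k: True, d: False}
  {p: True, d: True, b: False, k: False}


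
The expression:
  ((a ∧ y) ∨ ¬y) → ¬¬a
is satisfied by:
  {a: True, y: True}
  {a: True, y: False}
  {y: True, a: False}


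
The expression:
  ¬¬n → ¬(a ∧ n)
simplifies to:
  ¬a ∨ ¬n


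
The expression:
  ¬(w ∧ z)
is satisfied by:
  {w: False, z: False}
  {z: True, w: False}
  {w: True, z: False}


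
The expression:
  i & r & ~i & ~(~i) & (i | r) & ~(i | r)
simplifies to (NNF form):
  False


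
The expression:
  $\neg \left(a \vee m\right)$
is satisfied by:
  {a: False, m: False}


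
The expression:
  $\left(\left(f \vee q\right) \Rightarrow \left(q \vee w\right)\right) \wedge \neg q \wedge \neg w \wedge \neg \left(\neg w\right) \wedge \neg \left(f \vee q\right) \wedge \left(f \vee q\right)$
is never true.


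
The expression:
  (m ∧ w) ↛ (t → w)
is never true.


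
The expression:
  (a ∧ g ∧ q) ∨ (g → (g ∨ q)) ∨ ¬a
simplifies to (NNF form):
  True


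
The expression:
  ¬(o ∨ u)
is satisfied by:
  {u: False, o: False}


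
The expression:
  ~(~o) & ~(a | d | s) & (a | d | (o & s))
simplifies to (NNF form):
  False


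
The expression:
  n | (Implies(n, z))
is always true.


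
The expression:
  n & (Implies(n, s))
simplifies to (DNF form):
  n & s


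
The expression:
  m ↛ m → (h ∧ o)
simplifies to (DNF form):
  True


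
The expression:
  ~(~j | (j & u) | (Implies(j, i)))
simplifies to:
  j & ~i & ~u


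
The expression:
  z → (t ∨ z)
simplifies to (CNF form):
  True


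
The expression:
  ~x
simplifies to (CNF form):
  ~x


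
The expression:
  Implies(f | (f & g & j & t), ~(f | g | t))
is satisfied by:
  {f: False}


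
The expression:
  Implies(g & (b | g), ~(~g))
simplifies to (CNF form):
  True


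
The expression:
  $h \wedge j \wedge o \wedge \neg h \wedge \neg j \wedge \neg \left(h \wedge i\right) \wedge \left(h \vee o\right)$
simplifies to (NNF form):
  $\text{False}$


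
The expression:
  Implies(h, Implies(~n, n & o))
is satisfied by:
  {n: True, h: False}
  {h: False, n: False}
  {h: True, n: True}


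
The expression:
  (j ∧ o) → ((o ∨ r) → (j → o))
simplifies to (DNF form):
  True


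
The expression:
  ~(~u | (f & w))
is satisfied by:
  {u: True, w: False, f: False}
  {u: True, f: True, w: False}
  {u: True, w: True, f: False}


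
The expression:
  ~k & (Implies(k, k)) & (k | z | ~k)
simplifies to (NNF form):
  ~k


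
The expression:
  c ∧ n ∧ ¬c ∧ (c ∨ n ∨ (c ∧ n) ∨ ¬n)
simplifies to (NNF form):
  False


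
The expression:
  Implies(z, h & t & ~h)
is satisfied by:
  {z: False}


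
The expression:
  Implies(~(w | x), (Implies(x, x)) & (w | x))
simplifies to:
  w | x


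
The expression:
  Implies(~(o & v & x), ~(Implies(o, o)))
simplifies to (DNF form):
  o & v & x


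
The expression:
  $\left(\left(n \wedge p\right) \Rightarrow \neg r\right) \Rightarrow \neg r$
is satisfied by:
  {n: True, p: True, r: False}
  {n: True, p: False, r: False}
  {p: True, n: False, r: False}
  {n: False, p: False, r: False}
  {r: True, n: True, p: True}


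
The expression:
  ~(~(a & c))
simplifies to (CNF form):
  a & c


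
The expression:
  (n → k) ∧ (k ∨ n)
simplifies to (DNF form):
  k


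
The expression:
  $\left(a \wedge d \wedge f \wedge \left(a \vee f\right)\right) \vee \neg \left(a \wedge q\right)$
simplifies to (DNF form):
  $\left(d \wedge f\right) \vee \neg a \vee \neg q$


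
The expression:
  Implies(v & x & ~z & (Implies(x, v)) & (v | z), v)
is always true.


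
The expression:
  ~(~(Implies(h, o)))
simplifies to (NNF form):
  o | ~h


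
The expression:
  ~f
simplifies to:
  ~f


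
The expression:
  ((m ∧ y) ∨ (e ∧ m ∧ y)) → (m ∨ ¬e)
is always true.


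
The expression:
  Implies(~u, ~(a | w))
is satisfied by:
  {u: True, w: False, a: False}
  {a: True, u: True, w: False}
  {u: True, w: True, a: False}
  {a: True, u: True, w: True}
  {a: False, w: False, u: False}


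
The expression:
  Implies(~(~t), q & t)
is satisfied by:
  {q: True, t: False}
  {t: False, q: False}
  {t: True, q: True}


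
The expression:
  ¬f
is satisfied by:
  {f: False}


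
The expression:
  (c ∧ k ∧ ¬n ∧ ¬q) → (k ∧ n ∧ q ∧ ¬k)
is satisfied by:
  {n: True, q: True, k: False, c: False}
  {n: True, k: False, q: False, c: False}
  {q: True, n: False, k: False, c: False}
  {n: False, k: False, q: False, c: False}
  {c: True, n: True, q: True, k: False}
  {c: True, n: True, k: False, q: False}
  {c: True, q: True, n: False, k: False}
  {c: True, n: False, k: False, q: False}
  {n: True, k: True, q: True, c: False}
  {n: True, k: True, c: False, q: False}
  {k: True, q: True, c: False, n: False}
  {k: True, c: False, q: False, n: False}
  {n: True, k: True, c: True, q: True}
  {n: True, k: True, c: True, q: False}
  {k: True, c: True, q: True, n: False}


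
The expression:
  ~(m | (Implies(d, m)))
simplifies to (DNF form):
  d & ~m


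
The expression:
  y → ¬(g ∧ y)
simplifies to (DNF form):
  ¬g ∨ ¬y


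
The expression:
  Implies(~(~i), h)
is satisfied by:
  {h: True, i: False}
  {i: False, h: False}
  {i: True, h: True}


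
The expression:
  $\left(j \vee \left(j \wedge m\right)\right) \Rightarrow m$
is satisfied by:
  {m: True, j: False}
  {j: False, m: False}
  {j: True, m: True}


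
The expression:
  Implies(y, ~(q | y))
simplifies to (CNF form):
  ~y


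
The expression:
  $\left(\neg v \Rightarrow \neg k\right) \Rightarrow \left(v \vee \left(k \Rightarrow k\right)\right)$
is always true.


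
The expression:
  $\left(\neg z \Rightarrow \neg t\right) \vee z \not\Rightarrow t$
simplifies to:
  $z \vee \neg t$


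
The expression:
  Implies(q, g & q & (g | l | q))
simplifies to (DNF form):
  g | ~q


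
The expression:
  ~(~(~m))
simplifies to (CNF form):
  ~m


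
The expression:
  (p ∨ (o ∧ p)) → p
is always true.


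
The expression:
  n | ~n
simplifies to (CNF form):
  True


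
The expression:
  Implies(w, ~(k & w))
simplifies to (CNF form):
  ~k | ~w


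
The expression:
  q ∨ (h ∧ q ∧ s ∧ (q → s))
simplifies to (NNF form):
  q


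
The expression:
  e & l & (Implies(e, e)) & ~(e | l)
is never true.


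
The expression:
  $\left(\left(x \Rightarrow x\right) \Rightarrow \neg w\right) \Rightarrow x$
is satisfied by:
  {x: True, w: True}
  {x: True, w: False}
  {w: True, x: False}


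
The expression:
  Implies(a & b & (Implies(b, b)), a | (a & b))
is always true.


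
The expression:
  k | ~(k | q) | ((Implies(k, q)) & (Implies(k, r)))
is always true.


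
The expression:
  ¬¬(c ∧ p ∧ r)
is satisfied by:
  {r: True, c: True, p: True}


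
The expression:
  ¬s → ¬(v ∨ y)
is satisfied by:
  {s: True, v: False, y: False}
  {y: True, s: True, v: False}
  {s: True, v: True, y: False}
  {y: True, s: True, v: True}
  {y: False, v: False, s: False}


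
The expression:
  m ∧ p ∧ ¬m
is never true.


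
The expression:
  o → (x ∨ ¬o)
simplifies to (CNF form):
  x ∨ ¬o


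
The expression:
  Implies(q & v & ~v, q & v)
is always true.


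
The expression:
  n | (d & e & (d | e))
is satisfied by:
  {n: True, e: True, d: True}
  {n: True, e: True, d: False}
  {n: True, d: True, e: False}
  {n: True, d: False, e: False}
  {e: True, d: True, n: False}


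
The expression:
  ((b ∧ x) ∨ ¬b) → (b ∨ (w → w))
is always true.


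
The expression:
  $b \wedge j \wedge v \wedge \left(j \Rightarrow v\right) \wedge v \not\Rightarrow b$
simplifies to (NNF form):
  $\text{False}$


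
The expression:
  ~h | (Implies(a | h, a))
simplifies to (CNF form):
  a | ~h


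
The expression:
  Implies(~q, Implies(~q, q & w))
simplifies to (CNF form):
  q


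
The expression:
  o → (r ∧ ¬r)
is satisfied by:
  {o: False}


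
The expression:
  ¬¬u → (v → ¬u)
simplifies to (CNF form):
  ¬u ∨ ¬v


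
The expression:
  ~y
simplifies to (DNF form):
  ~y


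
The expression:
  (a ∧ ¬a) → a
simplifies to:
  True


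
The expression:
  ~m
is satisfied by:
  {m: False}


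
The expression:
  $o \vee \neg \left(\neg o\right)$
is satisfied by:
  {o: True}


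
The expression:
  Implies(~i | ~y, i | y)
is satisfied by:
  {i: True, y: True}
  {i: True, y: False}
  {y: True, i: False}


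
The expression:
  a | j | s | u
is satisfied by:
  {a: True, u: True, s: True, j: True}
  {a: True, u: True, s: True, j: False}
  {a: True, u: True, j: True, s: False}
  {a: True, u: True, j: False, s: False}
  {a: True, s: True, j: True, u: False}
  {a: True, s: True, j: False, u: False}
  {a: True, s: False, j: True, u: False}
  {a: True, s: False, j: False, u: False}
  {u: True, s: True, j: True, a: False}
  {u: True, s: True, j: False, a: False}
  {u: True, j: True, s: False, a: False}
  {u: True, j: False, s: False, a: False}
  {s: True, j: True, u: False, a: False}
  {s: True, u: False, j: False, a: False}
  {j: True, u: False, s: False, a: False}


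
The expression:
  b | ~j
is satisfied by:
  {b: True, j: False}
  {j: False, b: False}
  {j: True, b: True}


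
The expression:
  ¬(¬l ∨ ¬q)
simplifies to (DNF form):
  l ∧ q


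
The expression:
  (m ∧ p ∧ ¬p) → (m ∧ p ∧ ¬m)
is always true.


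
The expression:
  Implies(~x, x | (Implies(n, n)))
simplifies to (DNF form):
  True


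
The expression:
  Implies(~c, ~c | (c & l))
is always true.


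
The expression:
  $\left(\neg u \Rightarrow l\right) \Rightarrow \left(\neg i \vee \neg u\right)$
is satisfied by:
  {u: False, i: False}
  {i: True, u: False}
  {u: True, i: False}


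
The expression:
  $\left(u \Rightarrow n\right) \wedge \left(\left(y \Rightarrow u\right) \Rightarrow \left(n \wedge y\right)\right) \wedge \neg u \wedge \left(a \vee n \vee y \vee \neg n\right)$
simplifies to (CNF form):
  $y \wedge \neg u$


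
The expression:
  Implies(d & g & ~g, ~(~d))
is always true.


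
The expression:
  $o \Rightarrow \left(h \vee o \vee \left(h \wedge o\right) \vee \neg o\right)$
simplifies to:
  $\text{True}$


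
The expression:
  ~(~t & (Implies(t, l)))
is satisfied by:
  {t: True}


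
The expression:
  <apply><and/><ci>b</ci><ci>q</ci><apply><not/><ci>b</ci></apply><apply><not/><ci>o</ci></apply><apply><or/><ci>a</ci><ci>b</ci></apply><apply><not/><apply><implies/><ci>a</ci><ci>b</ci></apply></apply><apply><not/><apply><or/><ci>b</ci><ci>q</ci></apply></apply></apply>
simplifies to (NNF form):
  <false/>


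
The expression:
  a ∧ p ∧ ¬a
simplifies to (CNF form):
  False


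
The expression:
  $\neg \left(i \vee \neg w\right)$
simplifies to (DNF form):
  $w \wedge \neg i$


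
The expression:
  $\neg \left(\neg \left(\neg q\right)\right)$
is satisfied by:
  {q: False}


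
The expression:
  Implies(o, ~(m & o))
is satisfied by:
  {m: False, o: False}
  {o: True, m: False}
  {m: True, o: False}


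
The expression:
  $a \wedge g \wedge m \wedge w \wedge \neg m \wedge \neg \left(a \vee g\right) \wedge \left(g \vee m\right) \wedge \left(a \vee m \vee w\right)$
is never true.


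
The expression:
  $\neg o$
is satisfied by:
  {o: False}


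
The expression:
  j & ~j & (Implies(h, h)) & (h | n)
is never true.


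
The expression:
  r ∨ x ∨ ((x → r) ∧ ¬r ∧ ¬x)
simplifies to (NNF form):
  True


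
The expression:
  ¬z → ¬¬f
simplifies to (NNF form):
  f ∨ z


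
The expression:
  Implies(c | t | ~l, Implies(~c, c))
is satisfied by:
  {c: True, l: True, t: False}
  {c: True, l: False, t: False}
  {c: True, t: True, l: True}
  {c: True, t: True, l: False}
  {l: True, t: False, c: False}


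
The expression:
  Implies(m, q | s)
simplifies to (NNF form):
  q | s | ~m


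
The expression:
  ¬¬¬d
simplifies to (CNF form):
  ¬d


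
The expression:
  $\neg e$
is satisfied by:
  {e: False}


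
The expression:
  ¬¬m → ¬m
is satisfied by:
  {m: False}


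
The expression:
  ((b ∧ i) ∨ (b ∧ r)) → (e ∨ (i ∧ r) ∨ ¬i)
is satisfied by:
  {r: True, e: True, b: False, i: False}
  {r: True, e: False, b: False, i: False}
  {e: True, r: False, b: False, i: False}
  {r: False, e: False, b: False, i: False}
  {r: True, i: True, e: True, b: False}
  {r: True, i: True, e: False, b: False}
  {i: True, e: True, r: False, b: False}
  {i: True, r: False, e: False, b: False}
  {r: True, b: True, e: True, i: False}
  {r: True, b: True, e: False, i: False}
  {b: True, e: True, r: False, i: False}
  {b: True, r: False, e: False, i: False}
  {i: True, b: True, r: True, e: True}
  {i: True, b: True, r: True, e: False}
  {i: True, b: True, e: True, r: False}


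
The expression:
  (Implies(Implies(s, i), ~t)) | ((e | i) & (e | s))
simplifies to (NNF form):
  e | s | ~t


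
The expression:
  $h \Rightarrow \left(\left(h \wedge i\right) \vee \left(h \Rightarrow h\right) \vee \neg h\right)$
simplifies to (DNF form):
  $\text{True}$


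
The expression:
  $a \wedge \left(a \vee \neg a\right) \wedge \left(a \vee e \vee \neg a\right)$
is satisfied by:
  {a: True}


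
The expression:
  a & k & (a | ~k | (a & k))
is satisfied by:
  {a: True, k: True}


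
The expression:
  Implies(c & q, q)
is always true.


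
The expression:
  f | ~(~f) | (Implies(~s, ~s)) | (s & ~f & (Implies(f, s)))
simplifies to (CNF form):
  True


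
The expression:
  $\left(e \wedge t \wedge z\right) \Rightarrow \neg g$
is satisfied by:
  {g: False, e: False, t: False, z: False}
  {z: True, g: False, e: False, t: False}
  {t: True, g: False, e: False, z: False}
  {z: True, t: True, g: False, e: False}
  {e: True, z: False, g: False, t: False}
  {z: True, e: True, g: False, t: False}
  {t: True, e: True, z: False, g: False}
  {z: True, t: True, e: True, g: False}
  {g: True, t: False, e: False, z: False}
  {z: True, g: True, t: False, e: False}
  {t: True, g: True, z: False, e: False}
  {z: True, t: True, g: True, e: False}
  {e: True, g: True, t: False, z: False}
  {z: True, e: True, g: True, t: False}
  {t: True, e: True, g: True, z: False}


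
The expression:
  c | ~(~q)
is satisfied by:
  {q: True, c: True}
  {q: True, c: False}
  {c: True, q: False}


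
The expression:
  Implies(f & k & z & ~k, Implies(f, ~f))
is always true.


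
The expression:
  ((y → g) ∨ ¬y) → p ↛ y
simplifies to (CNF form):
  (p ∨ y) ∧ (p ∨ ¬g) ∧ (y ∨ ¬y) ∧ (¬g ∨ ¬y)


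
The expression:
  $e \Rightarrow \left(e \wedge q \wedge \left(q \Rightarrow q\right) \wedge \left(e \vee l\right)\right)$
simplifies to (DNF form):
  $q \vee \neg e$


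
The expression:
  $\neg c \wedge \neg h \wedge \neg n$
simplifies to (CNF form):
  $\neg c \wedge \neg h \wedge \neg n$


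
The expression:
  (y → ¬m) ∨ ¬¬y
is always true.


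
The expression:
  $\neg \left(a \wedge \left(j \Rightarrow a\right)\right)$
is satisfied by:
  {a: False}


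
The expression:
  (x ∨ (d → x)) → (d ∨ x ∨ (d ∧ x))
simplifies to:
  d ∨ x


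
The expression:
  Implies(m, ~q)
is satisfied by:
  {m: False, q: False}
  {q: True, m: False}
  {m: True, q: False}


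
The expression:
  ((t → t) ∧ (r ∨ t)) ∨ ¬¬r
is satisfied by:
  {r: True, t: True}
  {r: True, t: False}
  {t: True, r: False}


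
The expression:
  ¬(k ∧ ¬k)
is always true.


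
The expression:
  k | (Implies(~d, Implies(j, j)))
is always true.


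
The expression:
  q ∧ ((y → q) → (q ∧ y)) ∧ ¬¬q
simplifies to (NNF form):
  q ∧ y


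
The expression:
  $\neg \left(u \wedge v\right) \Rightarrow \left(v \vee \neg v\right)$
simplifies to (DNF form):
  $\text{True}$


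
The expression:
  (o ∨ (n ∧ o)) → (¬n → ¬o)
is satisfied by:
  {n: True, o: False}
  {o: False, n: False}
  {o: True, n: True}


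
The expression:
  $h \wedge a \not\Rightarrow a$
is never true.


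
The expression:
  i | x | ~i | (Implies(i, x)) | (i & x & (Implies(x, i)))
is always true.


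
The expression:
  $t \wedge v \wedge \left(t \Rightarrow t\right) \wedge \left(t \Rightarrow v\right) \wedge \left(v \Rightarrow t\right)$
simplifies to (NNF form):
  $t \wedge v$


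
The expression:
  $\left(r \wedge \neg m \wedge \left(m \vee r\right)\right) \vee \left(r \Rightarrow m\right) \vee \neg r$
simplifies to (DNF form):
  $\text{True}$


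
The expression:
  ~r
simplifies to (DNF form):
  ~r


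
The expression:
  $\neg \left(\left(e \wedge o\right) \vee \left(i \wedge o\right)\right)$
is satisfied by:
  {e: False, o: False, i: False}
  {i: True, e: False, o: False}
  {e: True, i: False, o: False}
  {i: True, e: True, o: False}
  {o: True, i: False, e: False}
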